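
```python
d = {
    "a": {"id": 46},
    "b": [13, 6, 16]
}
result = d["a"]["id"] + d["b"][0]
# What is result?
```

Trace (tracking result):
d = {'a': {'id': 46}, 'b': [13, 6, 16]}  # -> d = {'a': {'id': 46}, 'b': [13, 6, 16]}
result = d['a']['id'] + d['b'][0]  # -> result = 59

Answer: 59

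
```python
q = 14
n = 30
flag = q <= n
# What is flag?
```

Trace (tracking flag):
q = 14  # -> q = 14
n = 30  # -> n = 30
flag = q <= n  # -> flag = True

Answer: True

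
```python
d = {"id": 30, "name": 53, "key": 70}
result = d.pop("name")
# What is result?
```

Trace (tracking result):
d = {'id': 30, 'name': 53, 'key': 70}  # -> d = {'id': 30, 'name': 53, 'key': 70}
result = d.pop('name')  # -> result = 53

Answer: 53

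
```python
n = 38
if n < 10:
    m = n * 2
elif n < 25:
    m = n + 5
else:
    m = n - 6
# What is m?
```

Answer: 32

Derivation:
Trace (tracking m):
n = 38  # -> n = 38
if n < 10:  # condition is False
elif n < 25:  # condition is False
else:
    m = n - 6  # -> m = 32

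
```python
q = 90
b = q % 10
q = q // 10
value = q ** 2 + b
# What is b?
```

Trace (tracking b):
q = 90  # -> q = 90
b = q % 10  # -> b = 0
q = q // 10  # -> q = 9
value = q ** 2 + b  # -> value = 81

Answer: 0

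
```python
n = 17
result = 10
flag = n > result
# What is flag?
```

Answer: True

Derivation:
Trace (tracking flag):
n = 17  # -> n = 17
result = 10  # -> result = 10
flag = n > result  # -> flag = True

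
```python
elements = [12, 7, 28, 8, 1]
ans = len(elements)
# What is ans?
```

Answer: 5

Derivation:
Trace (tracking ans):
elements = [12, 7, 28, 8, 1]  # -> elements = [12, 7, 28, 8, 1]
ans = len(elements)  # -> ans = 5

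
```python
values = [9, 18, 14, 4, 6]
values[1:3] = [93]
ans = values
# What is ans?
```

Trace (tracking ans):
values = [9, 18, 14, 4, 6]  # -> values = [9, 18, 14, 4, 6]
values[1:3] = [93]  # -> values = [9, 93, 4, 6]
ans = values  # -> ans = [9, 93, 4, 6]

Answer: [9, 93, 4, 6]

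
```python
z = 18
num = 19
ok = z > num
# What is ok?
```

Answer: False

Derivation:
Trace (tracking ok):
z = 18  # -> z = 18
num = 19  # -> num = 19
ok = z > num  # -> ok = False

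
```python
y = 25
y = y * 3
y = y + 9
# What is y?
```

Trace (tracking y):
y = 25  # -> y = 25
y = y * 3  # -> y = 75
y = y + 9  # -> y = 84

Answer: 84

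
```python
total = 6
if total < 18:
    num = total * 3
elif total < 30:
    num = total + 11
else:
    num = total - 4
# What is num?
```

Answer: 18

Derivation:
Trace (tracking num):
total = 6  # -> total = 6
if total < 18:  # condition is True
    num = total * 3  # -> num = 18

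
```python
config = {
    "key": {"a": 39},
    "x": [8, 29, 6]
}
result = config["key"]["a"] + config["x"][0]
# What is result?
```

Answer: 47

Derivation:
Trace (tracking result):
config = {'key': {'a': 39}, 'x': [8, 29, 6]}  # -> config = {'key': {'a': 39}, 'x': [8, 29, 6]}
result = config['key']['a'] + config['x'][0]  # -> result = 47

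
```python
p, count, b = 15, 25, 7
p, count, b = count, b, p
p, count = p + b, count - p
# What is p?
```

Trace (tracking p):
p, count, b = (15, 25, 7)  # -> p = 15, count = 25, b = 7
p, count, b = (count, b, p)  # -> p = 25, count = 7, b = 15
p, count = (p + b, count - p)  # -> p = 40, count = -18

Answer: 40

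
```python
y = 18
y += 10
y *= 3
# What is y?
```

Trace (tracking y):
y = 18  # -> y = 18
y += 10  # -> y = 28
y *= 3  # -> y = 84

Answer: 84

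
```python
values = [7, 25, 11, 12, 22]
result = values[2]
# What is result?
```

Answer: 11

Derivation:
Trace (tracking result):
values = [7, 25, 11, 12, 22]  # -> values = [7, 25, 11, 12, 22]
result = values[2]  # -> result = 11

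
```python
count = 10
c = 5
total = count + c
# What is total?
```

Trace (tracking total):
count = 10  # -> count = 10
c = 5  # -> c = 5
total = count + c  # -> total = 15

Answer: 15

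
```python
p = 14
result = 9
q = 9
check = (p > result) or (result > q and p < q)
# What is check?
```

Answer: True

Derivation:
Trace (tracking check):
p = 14  # -> p = 14
result = 9  # -> result = 9
q = 9  # -> q = 9
check = p > result or (result > q and p < q)  # -> check = True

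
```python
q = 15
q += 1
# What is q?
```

Answer: 16

Derivation:
Trace (tracking q):
q = 15  # -> q = 15
q += 1  # -> q = 16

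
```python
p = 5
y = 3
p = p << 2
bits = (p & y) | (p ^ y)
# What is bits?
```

Answer: 23

Derivation:
Trace (tracking bits):
p = 5  # -> p = 5
y = 3  # -> y = 3
p = p << 2  # -> p = 20
bits = p & y | p ^ y  # -> bits = 23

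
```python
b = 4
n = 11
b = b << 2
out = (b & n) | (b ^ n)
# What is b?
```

Answer: 16

Derivation:
Trace (tracking b):
b = 4  # -> b = 4
n = 11  # -> n = 11
b = b << 2  # -> b = 16
out = b & n | b ^ n  # -> out = 27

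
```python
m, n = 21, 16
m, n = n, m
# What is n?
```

Trace (tracking n):
m, n = (21, 16)  # -> m = 21, n = 16
m, n = (n, m)  # -> m = 16, n = 21

Answer: 21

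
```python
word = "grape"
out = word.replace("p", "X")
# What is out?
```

Answer: 'graXe'

Derivation:
Trace (tracking out):
word = 'grape'  # -> word = 'grape'
out = word.replace('p', 'X')  # -> out = 'graXe'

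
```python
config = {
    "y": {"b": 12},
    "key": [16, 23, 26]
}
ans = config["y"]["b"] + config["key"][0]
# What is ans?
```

Answer: 28

Derivation:
Trace (tracking ans):
config = {'y': {'b': 12}, 'key': [16, 23, 26]}  # -> config = {'y': {'b': 12}, 'key': [16, 23, 26]}
ans = config['y']['b'] + config['key'][0]  # -> ans = 28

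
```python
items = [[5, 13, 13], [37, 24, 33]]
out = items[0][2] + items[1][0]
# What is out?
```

Answer: 50

Derivation:
Trace (tracking out):
items = [[5, 13, 13], [37, 24, 33]]  # -> items = [[5, 13, 13], [37, 24, 33]]
out = items[0][2] + items[1][0]  # -> out = 50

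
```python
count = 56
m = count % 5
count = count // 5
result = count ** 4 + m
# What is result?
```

Answer: 14642

Derivation:
Trace (tracking result):
count = 56  # -> count = 56
m = count % 5  # -> m = 1
count = count // 5  # -> count = 11
result = count ** 4 + m  # -> result = 14642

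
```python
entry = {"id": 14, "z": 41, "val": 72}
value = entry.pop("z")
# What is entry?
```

Answer: {'id': 14, 'val': 72}

Derivation:
Trace (tracking entry):
entry = {'id': 14, 'z': 41, 'val': 72}  # -> entry = {'id': 14, 'z': 41, 'val': 72}
value = entry.pop('z')  # -> value = 41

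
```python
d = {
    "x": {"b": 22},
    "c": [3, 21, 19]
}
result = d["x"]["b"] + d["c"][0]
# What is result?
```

Answer: 25

Derivation:
Trace (tracking result):
d = {'x': {'b': 22}, 'c': [3, 21, 19]}  # -> d = {'x': {'b': 22}, 'c': [3, 21, 19]}
result = d['x']['b'] + d['c'][0]  # -> result = 25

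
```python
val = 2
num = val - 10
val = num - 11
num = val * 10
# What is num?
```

Answer: -190

Derivation:
Trace (tracking num):
val = 2  # -> val = 2
num = val - 10  # -> num = -8
val = num - 11  # -> val = -19
num = val * 10  # -> num = -190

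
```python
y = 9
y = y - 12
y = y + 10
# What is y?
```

Answer: 7

Derivation:
Trace (tracking y):
y = 9  # -> y = 9
y = y - 12  # -> y = -3
y = y + 10  # -> y = 7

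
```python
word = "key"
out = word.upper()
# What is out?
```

Answer: 'KEY'

Derivation:
Trace (tracking out):
word = 'key'  # -> word = 'key'
out = word.upper()  # -> out = 'KEY'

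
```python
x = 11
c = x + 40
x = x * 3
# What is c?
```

Trace (tracking c):
x = 11  # -> x = 11
c = x + 40  # -> c = 51
x = x * 3  # -> x = 33

Answer: 51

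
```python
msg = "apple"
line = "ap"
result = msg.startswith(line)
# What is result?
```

Trace (tracking result):
msg = 'apple'  # -> msg = 'apple'
line = 'ap'  # -> line = 'ap'
result = msg.startswith(line)  # -> result = True

Answer: True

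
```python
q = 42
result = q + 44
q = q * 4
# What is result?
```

Trace (tracking result):
q = 42  # -> q = 42
result = q + 44  # -> result = 86
q = q * 4  # -> q = 168

Answer: 86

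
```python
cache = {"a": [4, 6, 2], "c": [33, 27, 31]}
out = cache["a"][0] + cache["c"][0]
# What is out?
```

Answer: 37

Derivation:
Trace (tracking out):
cache = {'a': [4, 6, 2], 'c': [33, 27, 31]}  # -> cache = {'a': [4, 6, 2], 'c': [33, 27, 31]}
out = cache['a'][0] + cache['c'][0]  # -> out = 37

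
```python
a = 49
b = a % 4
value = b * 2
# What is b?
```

Answer: 1

Derivation:
Trace (tracking b):
a = 49  # -> a = 49
b = a % 4  # -> b = 1
value = b * 2  # -> value = 2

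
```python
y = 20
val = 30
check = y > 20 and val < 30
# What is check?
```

Trace (tracking check):
y = 20  # -> y = 20
val = 30  # -> val = 30
check = y > 20 and val < 30  # -> check = False

Answer: False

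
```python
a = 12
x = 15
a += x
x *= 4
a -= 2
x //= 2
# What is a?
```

Trace (tracking a):
a = 12  # -> a = 12
x = 15  # -> x = 15
a += x  # -> a = 27
x *= 4  # -> x = 60
a -= 2  # -> a = 25
x //= 2  # -> x = 30

Answer: 25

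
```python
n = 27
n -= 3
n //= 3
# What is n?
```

Answer: 8

Derivation:
Trace (tracking n):
n = 27  # -> n = 27
n -= 3  # -> n = 24
n //= 3  # -> n = 8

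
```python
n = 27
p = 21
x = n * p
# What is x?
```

Trace (tracking x):
n = 27  # -> n = 27
p = 21  # -> p = 21
x = n * p  # -> x = 567

Answer: 567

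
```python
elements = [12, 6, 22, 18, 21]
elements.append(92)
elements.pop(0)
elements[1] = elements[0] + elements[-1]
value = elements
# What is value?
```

Trace (tracking value):
elements = [12, 6, 22, 18, 21]  # -> elements = [12, 6, 22, 18, 21]
elements.append(92)  # -> elements = [12, 6, 22, 18, 21, 92]
elements.pop(0)  # -> elements = [6, 22, 18, 21, 92]
elements[1] = elements[0] + elements[-1]  # -> elements = [6, 98, 18, 21, 92]
value = elements  # -> value = [6, 98, 18, 21, 92]

Answer: [6, 98, 18, 21, 92]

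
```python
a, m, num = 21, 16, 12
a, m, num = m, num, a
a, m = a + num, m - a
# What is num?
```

Answer: 21

Derivation:
Trace (tracking num):
a, m, num = (21, 16, 12)  # -> a = 21, m = 16, num = 12
a, m, num = (m, num, a)  # -> a = 16, m = 12, num = 21
a, m = (a + num, m - a)  # -> a = 37, m = -4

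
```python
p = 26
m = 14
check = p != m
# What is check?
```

Trace (tracking check):
p = 26  # -> p = 26
m = 14  # -> m = 14
check = p != m  # -> check = True

Answer: True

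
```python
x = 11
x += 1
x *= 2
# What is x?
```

Answer: 24

Derivation:
Trace (tracking x):
x = 11  # -> x = 11
x += 1  # -> x = 12
x *= 2  # -> x = 24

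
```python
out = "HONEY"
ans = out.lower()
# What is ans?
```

Trace (tracking ans):
out = 'HONEY'  # -> out = 'HONEY'
ans = out.lower()  # -> ans = 'honey'

Answer: 'honey'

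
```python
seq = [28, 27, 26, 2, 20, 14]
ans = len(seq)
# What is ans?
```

Trace (tracking ans):
seq = [28, 27, 26, 2, 20, 14]  # -> seq = [28, 27, 26, 2, 20, 14]
ans = len(seq)  # -> ans = 6

Answer: 6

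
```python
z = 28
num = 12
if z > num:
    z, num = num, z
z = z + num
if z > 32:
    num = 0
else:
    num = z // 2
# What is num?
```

Answer: 0

Derivation:
Trace (tracking num):
z = 28  # -> z = 28
num = 12  # -> num = 12
if z > num:  # condition is True
    z, num = (num, z)  # -> z = 12, num = 28
z = z + num  # -> z = 40
if z > 32:  # condition is True
    num = 0  # -> num = 0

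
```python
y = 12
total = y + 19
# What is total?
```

Answer: 31

Derivation:
Trace (tracking total):
y = 12  # -> y = 12
total = y + 19  # -> total = 31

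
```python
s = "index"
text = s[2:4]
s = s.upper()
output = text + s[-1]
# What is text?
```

Trace (tracking text):
s = 'index'  # -> s = 'index'
text = s[2:4]  # -> text = 'de'
s = s.upper()  # -> s = 'INDEX'
output = text + s[-1]  # -> output = 'deX'

Answer: 'de'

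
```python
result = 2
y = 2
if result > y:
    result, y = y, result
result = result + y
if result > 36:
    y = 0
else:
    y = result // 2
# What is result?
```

Answer: 4

Derivation:
Trace (tracking result):
result = 2  # -> result = 2
y = 2  # -> y = 2
if result > y:  # condition is False
result = result + y  # -> result = 4
if result > 36:  # condition is False
else:
    y = result // 2  # -> y = 2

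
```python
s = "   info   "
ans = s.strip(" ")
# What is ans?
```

Answer: 'info'

Derivation:
Trace (tracking ans):
s = '   info   '  # -> s = '   info   '
ans = s.strip(' ')  # -> ans = 'info'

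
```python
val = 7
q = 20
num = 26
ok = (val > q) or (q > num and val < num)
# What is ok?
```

Trace (tracking ok):
val = 7  # -> val = 7
q = 20  # -> q = 20
num = 26  # -> num = 26
ok = val > q or (q > num and val < num)  # -> ok = False

Answer: False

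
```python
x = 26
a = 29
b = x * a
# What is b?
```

Trace (tracking b):
x = 26  # -> x = 26
a = 29  # -> a = 29
b = x * a  # -> b = 754

Answer: 754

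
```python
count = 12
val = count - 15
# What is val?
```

Answer: -3

Derivation:
Trace (tracking val):
count = 12  # -> count = 12
val = count - 15  # -> val = -3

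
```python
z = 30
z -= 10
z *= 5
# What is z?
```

Answer: 100

Derivation:
Trace (tracking z):
z = 30  # -> z = 30
z -= 10  # -> z = 20
z *= 5  # -> z = 100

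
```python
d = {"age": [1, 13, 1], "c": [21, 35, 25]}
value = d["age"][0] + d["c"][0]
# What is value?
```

Answer: 22

Derivation:
Trace (tracking value):
d = {'age': [1, 13, 1], 'c': [21, 35, 25]}  # -> d = {'age': [1, 13, 1], 'c': [21, 35, 25]}
value = d['age'][0] + d['c'][0]  # -> value = 22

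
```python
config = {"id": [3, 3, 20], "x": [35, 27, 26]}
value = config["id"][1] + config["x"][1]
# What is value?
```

Trace (tracking value):
config = {'id': [3, 3, 20], 'x': [35, 27, 26]}  # -> config = {'id': [3, 3, 20], 'x': [35, 27, 26]}
value = config['id'][1] + config['x'][1]  # -> value = 30

Answer: 30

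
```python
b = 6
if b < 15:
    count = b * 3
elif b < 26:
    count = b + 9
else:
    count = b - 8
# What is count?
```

Answer: 18

Derivation:
Trace (tracking count):
b = 6  # -> b = 6
if b < 15:  # condition is True
    count = b * 3  # -> count = 18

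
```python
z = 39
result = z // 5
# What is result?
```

Trace (tracking result):
z = 39  # -> z = 39
result = z // 5  # -> result = 7

Answer: 7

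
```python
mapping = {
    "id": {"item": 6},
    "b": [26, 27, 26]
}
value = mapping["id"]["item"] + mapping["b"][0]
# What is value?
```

Trace (tracking value):
mapping = {'id': {'item': 6}, 'b': [26, 27, 26]}  # -> mapping = {'id': {'item': 6}, 'b': [26, 27, 26]}
value = mapping['id']['item'] + mapping['b'][0]  # -> value = 32

Answer: 32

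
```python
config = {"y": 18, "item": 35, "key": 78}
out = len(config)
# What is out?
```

Answer: 3

Derivation:
Trace (tracking out):
config = {'y': 18, 'item': 35, 'key': 78}  # -> config = {'y': 18, 'item': 35, 'key': 78}
out = len(config)  # -> out = 3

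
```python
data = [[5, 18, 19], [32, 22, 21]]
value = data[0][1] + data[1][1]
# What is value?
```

Trace (tracking value):
data = [[5, 18, 19], [32, 22, 21]]  # -> data = [[5, 18, 19], [32, 22, 21]]
value = data[0][1] + data[1][1]  # -> value = 40

Answer: 40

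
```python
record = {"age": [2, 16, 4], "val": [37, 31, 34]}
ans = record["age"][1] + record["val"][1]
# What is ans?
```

Trace (tracking ans):
record = {'age': [2, 16, 4], 'val': [37, 31, 34]}  # -> record = {'age': [2, 16, 4], 'val': [37, 31, 34]}
ans = record['age'][1] + record['val'][1]  # -> ans = 47

Answer: 47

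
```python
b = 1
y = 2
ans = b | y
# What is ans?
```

Answer: 3

Derivation:
Trace (tracking ans):
b = 1  # -> b = 1
y = 2  # -> y = 2
ans = b | y  # -> ans = 3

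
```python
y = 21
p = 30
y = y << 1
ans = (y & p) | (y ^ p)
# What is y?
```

Answer: 42

Derivation:
Trace (tracking y):
y = 21  # -> y = 21
p = 30  # -> p = 30
y = y << 1  # -> y = 42
ans = y & p | y ^ p  # -> ans = 62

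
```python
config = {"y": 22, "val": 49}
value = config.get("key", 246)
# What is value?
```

Trace (tracking value):
config = {'y': 22, 'val': 49}  # -> config = {'y': 22, 'val': 49}
value = config.get('key', 246)  # -> value = 246

Answer: 246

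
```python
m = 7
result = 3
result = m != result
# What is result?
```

Answer: True

Derivation:
Trace (tracking result):
m = 7  # -> m = 7
result = 3  # -> result = 3
result = m != result  # -> result = True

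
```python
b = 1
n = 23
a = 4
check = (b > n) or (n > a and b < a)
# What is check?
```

Answer: True

Derivation:
Trace (tracking check):
b = 1  # -> b = 1
n = 23  # -> n = 23
a = 4  # -> a = 4
check = b > n or (n > a and b < a)  # -> check = True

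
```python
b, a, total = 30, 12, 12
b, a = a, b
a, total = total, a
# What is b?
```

Answer: 12

Derivation:
Trace (tracking b):
b, a, total = (30, 12, 12)  # -> b = 30, a = 12, total = 12
b, a = (a, b)  # -> b = 12, a = 30
a, total = (total, a)  # -> a = 12, total = 30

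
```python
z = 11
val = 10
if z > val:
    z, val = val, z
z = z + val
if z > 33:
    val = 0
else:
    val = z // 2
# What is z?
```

Trace (tracking z):
z = 11  # -> z = 11
val = 10  # -> val = 10
if z > val:  # condition is True
    z, val = (val, z)  # -> z = 10, val = 11
z = z + val  # -> z = 21
if z > 33:  # condition is False
else:
    val = z // 2  # -> val = 10

Answer: 21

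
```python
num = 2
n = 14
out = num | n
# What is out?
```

Answer: 14

Derivation:
Trace (tracking out):
num = 2  # -> num = 2
n = 14  # -> n = 14
out = num | n  # -> out = 14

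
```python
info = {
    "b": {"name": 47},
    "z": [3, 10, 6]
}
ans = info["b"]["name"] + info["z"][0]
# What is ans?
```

Trace (tracking ans):
info = {'b': {'name': 47}, 'z': [3, 10, 6]}  # -> info = {'b': {'name': 47}, 'z': [3, 10, 6]}
ans = info['b']['name'] + info['z'][0]  # -> ans = 50

Answer: 50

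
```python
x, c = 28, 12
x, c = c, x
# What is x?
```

Trace (tracking x):
x, c = (28, 12)  # -> x = 28, c = 12
x, c = (c, x)  # -> x = 12, c = 28

Answer: 12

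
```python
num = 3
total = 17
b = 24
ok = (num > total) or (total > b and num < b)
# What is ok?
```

Answer: False

Derivation:
Trace (tracking ok):
num = 3  # -> num = 3
total = 17  # -> total = 17
b = 24  # -> b = 24
ok = num > total or (total > b and num < b)  # -> ok = False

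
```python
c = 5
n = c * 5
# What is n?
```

Trace (tracking n):
c = 5  # -> c = 5
n = c * 5  # -> n = 25

Answer: 25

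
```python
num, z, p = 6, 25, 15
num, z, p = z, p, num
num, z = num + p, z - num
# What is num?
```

Answer: 31

Derivation:
Trace (tracking num):
num, z, p = (6, 25, 15)  # -> num = 6, z = 25, p = 15
num, z, p = (z, p, num)  # -> num = 25, z = 15, p = 6
num, z = (num + p, z - num)  # -> num = 31, z = -10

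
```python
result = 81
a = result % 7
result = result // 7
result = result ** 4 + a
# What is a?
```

Trace (tracking a):
result = 81  # -> result = 81
a = result % 7  # -> a = 4
result = result // 7  # -> result = 11
result = result ** 4 + a  # -> result = 14645

Answer: 4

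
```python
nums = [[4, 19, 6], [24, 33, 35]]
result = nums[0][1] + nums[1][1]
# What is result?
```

Answer: 52

Derivation:
Trace (tracking result):
nums = [[4, 19, 6], [24, 33, 35]]  # -> nums = [[4, 19, 6], [24, 33, 35]]
result = nums[0][1] + nums[1][1]  # -> result = 52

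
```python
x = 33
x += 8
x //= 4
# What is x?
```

Answer: 10

Derivation:
Trace (tracking x):
x = 33  # -> x = 33
x += 8  # -> x = 41
x //= 4  # -> x = 10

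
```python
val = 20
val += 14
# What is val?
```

Trace (tracking val):
val = 20  # -> val = 20
val += 14  # -> val = 34

Answer: 34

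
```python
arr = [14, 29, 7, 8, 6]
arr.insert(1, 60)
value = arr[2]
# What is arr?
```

Trace (tracking arr):
arr = [14, 29, 7, 8, 6]  # -> arr = [14, 29, 7, 8, 6]
arr.insert(1, 60)  # -> arr = [14, 60, 29, 7, 8, 6]
value = arr[2]  # -> value = 29

Answer: [14, 60, 29, 7, 8, 6]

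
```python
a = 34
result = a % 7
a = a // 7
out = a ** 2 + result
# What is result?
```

Answer: 6

Derivation:
Trace (tracking result):
a = 34  # -> a = 34
result = a % 7  # -> result = 6
a = a // 7  # -> a = 4
out = a ** 2 + result  # -> out = 22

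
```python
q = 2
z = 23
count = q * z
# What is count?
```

Trace (tracking count):
q = 2  # -> q = 2
z = 23  # -> z = 23
count = q * z  # -> count = 46

Answer: 46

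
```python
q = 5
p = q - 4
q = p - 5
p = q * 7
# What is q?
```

Answer: -4

Derivation:
Trace (tracking q):
q = 5  # -> q = 5
p = q - 4  # -> p = 1
q = p - 5  # -> q = -4
p = q * 7  # -> p = -28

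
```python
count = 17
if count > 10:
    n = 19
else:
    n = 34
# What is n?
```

Trace (tracking n):
count = 17  # -> count = 17
if count > 10:  # condition is True
    n = 19  # -> n = 19

Answer: 19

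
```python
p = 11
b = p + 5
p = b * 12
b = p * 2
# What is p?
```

Trace (tracking p):
p = 11  # -> p = 11
b = p + 5  # -> b = 16
p = b * 12  # -> p = 192
b = p * 2  # -> b = 384

Answer: 192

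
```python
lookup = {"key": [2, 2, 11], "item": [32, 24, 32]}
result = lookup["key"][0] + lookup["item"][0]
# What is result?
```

Answer: 34

Derivation:
Trace (tracking result):
lookup = {'key': [2, 2, 11], 'item': [32, 24, 32]}  # -> lookup = {'key': [2, 2, 11], 'item': [32, 24, 32]}
result = lookup['key'][0] + lookup['item'][0]  # -> result = 34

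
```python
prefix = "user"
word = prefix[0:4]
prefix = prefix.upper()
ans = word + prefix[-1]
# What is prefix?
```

Answer: 'USER'

Derivation:
Trace (tracking prefix):
prefix = 'user'  # -> prefix = 'user'
word = prefix[0:4]  # -> word = 'user'
prefix = prefix.upper()  # -> prefix = 'USER'
ans = word + prefix[-1]  # -> ans = 'userR'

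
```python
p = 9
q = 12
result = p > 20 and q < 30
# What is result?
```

Answer: False

Derivation:
Trace (tracking result):
p = 9  # -> p = 9
q = 12  # -> q = 12
result = p > 20 and q < 30  # -> result = False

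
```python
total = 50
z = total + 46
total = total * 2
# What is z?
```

Answer: 96

Derivation:
Trace (tracking z):
total = 50  # -> total = 50
z = total + 46  # -> z = 96
total = total * 2  # -> total = 100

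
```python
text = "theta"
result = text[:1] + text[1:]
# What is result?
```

Answer: 'theta'

Derivation:
Trace (tracking result):
text = 'theta'  # -> text = 'theta'
result = text[:1] + text[1:]  # -> result = 'theta'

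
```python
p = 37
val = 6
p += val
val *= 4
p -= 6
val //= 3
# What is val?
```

Trace (tracking val):
p = 37  # -> p = 37
val = 6  # -> val = 6
p += val  # -> p = 43
val *= 4  # -> val = 24
p -= 6  # -> p = 37
val //= 3  # -> val = 8

Answer: 8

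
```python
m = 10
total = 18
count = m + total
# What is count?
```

Answer: 28

Derivation:
Trace (tracking count):
m = 10  # -> m = 10
total = 18  # -> total = 18
count = m + total  # -> count = 28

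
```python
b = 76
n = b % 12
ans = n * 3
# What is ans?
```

Answer: 12

Derivation:
Trace (tracking ans):
b = 76  # -> b = 76
n = b % 12  # -> n = 4
ans = n * 3  # -> ans = 12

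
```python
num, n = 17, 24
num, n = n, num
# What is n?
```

Answer: 17

Derivation:
Trace (tracking n):
num, n = (17, 24)  # -> num = 17, n = 24
num, n = (n, num)  # -> num = 24, n = 17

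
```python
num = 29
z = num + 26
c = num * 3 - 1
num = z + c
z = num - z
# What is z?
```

Trace (tracking z):
num = 29  # -> num = 29
z = num + 26  # -> z = 55
c = num * 3 - 1  # -> c = 86
num = z + c  # -> num = 141
z = num - z  # -> z = 86

Answer: 86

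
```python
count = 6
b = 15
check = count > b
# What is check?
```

Answer: False

Derivation:
Trace (tracking check):
count = 6  # -> count = 6
b = 15  # -> b = 15
check = count > b  # -> check = False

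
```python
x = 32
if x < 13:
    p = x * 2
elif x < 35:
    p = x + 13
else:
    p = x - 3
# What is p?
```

Trace (tracking p):
x = 32  # -> x = 32
if x < 13:  # condition is False
elif x < 35:  # condition is True
    p = x + 13  # -> p = 45

Answer: 45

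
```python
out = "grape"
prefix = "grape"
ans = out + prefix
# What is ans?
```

Trace (tracking ans):
out = 'grape'  # -> out = 'grape'
prefix = 'grape'  # -> prefix = 'grape'
ans = out + prefix  # -> ans = 'grapegrape'

Answer: 'grapegrape'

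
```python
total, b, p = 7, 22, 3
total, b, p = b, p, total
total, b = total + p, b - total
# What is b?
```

Trace (tracking b):
total, b, p = (7, 22, 3)  # -> total = 7, b = 22, p = 3
total, b, p = (b, p, total)  # -> total = 22, b = 3, p = 7
total, b = (total + p, b - total)  # -> total = 29, b = -19

Answer: -19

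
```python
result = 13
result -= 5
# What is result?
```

Answer: 8

Derivation:
Trace (tracking result):
result = 13  # -> result = 13
result -= 5  # -> result = 8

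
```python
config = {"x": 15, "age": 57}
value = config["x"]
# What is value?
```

Answer: 15

Derivation:
Trace (tracking value):
config = {'x': 15, 'age': 57}  # -> config = {'x': 15, 'age': 57}
value = config['x']  # -> value = 15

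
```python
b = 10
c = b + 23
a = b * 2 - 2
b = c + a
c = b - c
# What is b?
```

Answer: 51

Derivation:
Trace (tracking b):
b = 10  # -> b = 10
c = b + 23  # -> c = 33
a = b * 2 - 2  # -> a = 18
b = c + a  # -> b = 51
c = b - c  # -> c = 18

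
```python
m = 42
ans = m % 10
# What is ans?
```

Answer: 2

Derivation:
Trace (tracking ans):
m = 42  # -> m = 42
ans = m % 10  # -> ans = 2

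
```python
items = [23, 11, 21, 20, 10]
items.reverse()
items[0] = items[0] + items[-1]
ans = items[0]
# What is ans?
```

Trace (tracking ans):
items = [23, 11, 21, 20, 10]  # -> items = [23, 11, 21, 20, 10]
items.reverse()  # -> items = [10, 20, 21, 11, 23]
items[0] = items[0] + items[-1]  # -> items = [33, 20, 21, 11, 23]
ans = items[0]  # -> ans = 33

Answer: 33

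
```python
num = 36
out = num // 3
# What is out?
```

Trace (tracking out):
num = 36  # -> num = 36
out = num // 3  # -> out = 12

Answer: 12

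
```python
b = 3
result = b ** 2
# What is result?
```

Trace (tracking result):
b = 3  # -> b = 3
result = b ** 2  # -> result = 9

Answer: 9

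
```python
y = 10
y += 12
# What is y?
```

Trace (tracking y):
y = 10  # -> y = 10
y += 12  # -> y = 22

Answer: 22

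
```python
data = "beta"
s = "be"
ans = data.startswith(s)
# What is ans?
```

Trace (tracking ans):
data = 'beta'  # -> data = 'beta'
s = 'be'  # -> s = 'be'
ans = data.startswith(s)  # -> ans = True

Answer: True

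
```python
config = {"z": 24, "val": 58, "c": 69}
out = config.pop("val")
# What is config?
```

Answer: {'z': 24, 'c': 69}

Derivation:
Trace (tracking config):
config = {'z': 24, 'val': 58, 'c': 69}  # -> config = {'z': 24, 'val': 58, 'c': 69}
out = config.pop('val')  # -> out = 58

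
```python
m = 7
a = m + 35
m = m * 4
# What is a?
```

Answer: 42

Derivation:
Trace (tracking a):
m = 7  # -> m = 7
a = m + 35  # -> a = 42
m = m * 4  # -> m = 28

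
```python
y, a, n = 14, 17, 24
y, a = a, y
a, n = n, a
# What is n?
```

Answer: 14

Derivation:
Trace (tracking n):
y, a, n = (14, 17, 24)  # -> y = 14, a = 17, n = 24
y, a = (a, y)  # -> y = 17, a = 14
a, n = (n, a)  # -> a = 24, n = 14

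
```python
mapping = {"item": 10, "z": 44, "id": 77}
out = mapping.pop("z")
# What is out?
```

Trace (tracking out):
mapping = {'item': 10, 'z': 44, 'id': 77}  # -> mapping = {'item': 10, 'z': 44, 'id': 77}
out = mapping.pop('z')  # -> out = 44

Answer: 44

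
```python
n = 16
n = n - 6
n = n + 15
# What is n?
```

Answer: 25

Derivation:
Trace (tracking n):
n = 16  # -> n = 16
n = n - 6  # -> n = 10
n = n + 15  # -> n = 25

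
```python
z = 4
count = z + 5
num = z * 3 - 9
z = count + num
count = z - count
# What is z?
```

Answer: 12

Derivation:
Trace (tracking z):
z = 4  # -> z = 4
count = z + 5  # -> count = 9
num = z * 3 - 9  # -> num = 3
z = count + num  # -> z = 12
count = z - count  # -> count = 3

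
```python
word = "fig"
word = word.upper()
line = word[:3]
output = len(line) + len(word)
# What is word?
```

Trace (tracking word):
word = 'fig'  # -> word = 'fig'
word = word.upper()  # -> word = 'FIG'
line = word[:3]  # -> line = 'FIG'
output = len(line) + len(word)  # -> output = 6

Answer: 'FIG'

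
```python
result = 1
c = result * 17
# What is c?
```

Trace (tracking c):
result = 1  # -> result = 1
c = result * 17  # -> c = 17

Answer: 17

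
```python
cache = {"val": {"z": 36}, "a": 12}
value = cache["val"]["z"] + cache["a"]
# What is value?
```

Trace (tracking value):
cache = {'val': {'z': 36}, 'a': 12}  # -> cache = {'val': {'z': 36}, 'a': 12}
value = cache['val']['z'] + cache['a']  # -> value = 48

Answer: 48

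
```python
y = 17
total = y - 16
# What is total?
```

Trace (tracking total):
y = 17  # -> y = 17
total = y - 16  # -> total = 1

Answer: 1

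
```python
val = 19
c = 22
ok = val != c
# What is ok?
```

Trace (tracking ok):
val = 19  # -> val = 19
c = 22  # -> c = 22
ok = val != c  # -> ok = True

Answer: True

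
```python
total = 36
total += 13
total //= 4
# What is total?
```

Answer: 12

Derivation:
Trace (tracking total):
total = 36  # -> total = 36
total += 13  # -> total = 49
total //= 4  # -> total = 12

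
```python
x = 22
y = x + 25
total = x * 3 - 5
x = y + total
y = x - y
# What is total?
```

Answer: 61

Derivation:
Trace (tracking total):
x = 22  # -> x = 22
y = x + 25  # -> y = 47
total = x * 3 - 5  # -> total = 61
x = y + total  # -> x = 108
y = x - y  # -> y = 61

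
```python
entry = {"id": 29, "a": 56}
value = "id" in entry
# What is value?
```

Answer: True

Derivation:
Trace (tracking value):
entry = {'id': 29, 'a': 56}  # -> entry = {'id': 29, 'a': 56}
value = 'id' in entry  # -> value = True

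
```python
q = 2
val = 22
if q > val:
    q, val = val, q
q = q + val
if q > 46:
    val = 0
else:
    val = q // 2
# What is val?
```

Answer: 12

Derivation:
Trace (tracking val):
q = 2  # -> q = 2
val = 22  # -> val = 22
if q > val:  # condition is False
q = q + val  # -> q = 24
if q > 46:  # condition is False
else:
    val = q // 2  # -> val = 12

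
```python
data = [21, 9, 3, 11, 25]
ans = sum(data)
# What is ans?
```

Answer: 69

Derivation:
Trace (tracking ans):
data = [21, 9, 3, 11, 25]  # -> data = [21, 9, 3, 11, 25]
ans = sum(data)  # -> ans = 69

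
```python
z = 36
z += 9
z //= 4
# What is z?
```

Answer: 11

Derivation:
Trace (tracking z):
z = 36  # -> z = 36
z += 9  # -> z = 45
z //= 4  # -> z = 11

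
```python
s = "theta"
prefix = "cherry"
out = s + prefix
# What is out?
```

Trace (tracking out):
s = 'theta'  # -> s = 'theta'
prefix = 'cherry'  # -> prefix = 'cherry'
out = s + prefix  # -> out = 'thetacherry'

Answer: 'thetacherry'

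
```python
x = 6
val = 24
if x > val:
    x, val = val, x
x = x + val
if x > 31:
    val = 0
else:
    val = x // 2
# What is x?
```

Trace (tracking x):
x = 6  # -> x = 6
val = 24  # -> val = 24
if x > val:  # condition is False
x = x + val  # -> x = 30
if x > 31:  # condition is False
else:
    val = x // 2  # -> val = 15

Answer: 30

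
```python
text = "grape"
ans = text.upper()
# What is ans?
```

Answer: 'GRAPE'

Derivation:
Trace (tracking ans):
text = 'grape'  # -> text = 'grape'
ans = text.upper()  # -> ans = 'GRAPE'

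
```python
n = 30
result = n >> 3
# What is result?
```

Answer: 3

Derivation:
Trace (tracking result):
n = 30  # -> n = 30
result = n >> 3  # -> result = 3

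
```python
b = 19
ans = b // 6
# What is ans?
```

Trace (tracking ans):
b = 19  # -> b = 19
ans = b // 6  # -> ans = 3

Answer: 3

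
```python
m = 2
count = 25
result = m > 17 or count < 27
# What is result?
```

Answer: True

Derivation:
Trace (tracking result):
m = 2  # -> m = 2
count = 25  # -> count = 25
result = m > 17 or count < 27  # -> result = True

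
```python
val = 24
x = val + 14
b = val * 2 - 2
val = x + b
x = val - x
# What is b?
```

Answer: 46

Derivation:
Trace (tracking b):
val = 24  # -> val = 24
x = val + 14  # -> x = 38
b = val * 2 - 2  # -> b = 46
val = x + b  # -> val = 84
x = val - x  # -> x = 46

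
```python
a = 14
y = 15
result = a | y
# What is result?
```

Trace (tracking result):
a = 14  # -> a = 14
y = 15  # -> y = 15
result = a | y  # -> result = 15

Answer: 15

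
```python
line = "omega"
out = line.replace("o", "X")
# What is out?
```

Answer: 'Xmega'

Derivation:
Trace (tracking out):
line = 'omega'  # -> line = 'omega'
out = line.replace('o', 'X')  # -> out = 'Xmega'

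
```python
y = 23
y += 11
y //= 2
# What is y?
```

Answer: 17

Derivation:
Trace (tracking y):
y = 23  # -> y = 23
y += 11  # -> y = 34
y //= 2  # -> y = 17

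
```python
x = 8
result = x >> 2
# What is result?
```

Trace (tracking result):
x = 8  # -> x = 8
result = x >> 2  # -> result = 2

Answer: 2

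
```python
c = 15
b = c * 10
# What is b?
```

Answer: 150

Derivation:
Trace (tracking b):
c = 15  # -> c = 15
b = c * 10  # -> b = 150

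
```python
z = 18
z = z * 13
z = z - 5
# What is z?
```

Trace (tracking z):
z = 18  # -> z = 18
z = z * 13  # -> z = 234
z = z - 5  # -> z = 229

Answer: 229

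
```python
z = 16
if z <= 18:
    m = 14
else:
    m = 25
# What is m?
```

Answer: 14

Derivation:
Trace (tracking m):
z = 16  # -> z = 16
if z <= 18:  # condition is True
    m = 14  # -> m = 14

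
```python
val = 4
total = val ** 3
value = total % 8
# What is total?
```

Trace (tracking total):
val = 4  # -> val = 4
total = val ** 3  # -> total = 64
value = total % 8  # -> value = 0

Answer: 64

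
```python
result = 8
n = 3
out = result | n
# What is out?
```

Answer: 11

Derivation:
Trace (tracking out):
result = 8  # -> result = 8
n = 3  # -> n = 3
out = result | n  # -> out = 11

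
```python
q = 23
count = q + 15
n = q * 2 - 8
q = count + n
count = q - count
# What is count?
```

Answer: 38

Derivation:
Trace (tracking count):
q = 23  # -> q = 23
count = q + 15  # -> count = 38
n = q * 2 - 8  # -> n = 38
q = count + n  # -> q = 76
count = q - count  # -> count = 38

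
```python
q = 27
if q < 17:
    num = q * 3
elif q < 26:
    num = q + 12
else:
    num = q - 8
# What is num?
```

Answer: 19

Derivation:
Trace (tracking num):
q = 27  # -> q = 27
if q < 17:  # condition is False
elif q < 26:  # condition is False
else:
    num = q - 8  # -> num = 19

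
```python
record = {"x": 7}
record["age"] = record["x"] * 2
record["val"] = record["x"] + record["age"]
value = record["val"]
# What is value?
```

Answer: 21

Derivation:
Trace (tracking value):
record = {'x': 7}  # -> record = {'x': 7}
record['age'] = record['x'] * 2  # -> record = {'x': 7, 'age': 14}
record['val'] = record['x'] + record['age']  # -> record = {'x': 7, 'age': 14, 'val': 21}
value = record['val']  # -> value = 21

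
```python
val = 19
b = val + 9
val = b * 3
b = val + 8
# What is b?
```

Answer: 92

Derivation:
Trace (tracking b):
val = 19  # -> val = 19
b = val + 9  # -> b = 28
val = b * 3  # -> val = 84
b = val + 8  # -> b = 92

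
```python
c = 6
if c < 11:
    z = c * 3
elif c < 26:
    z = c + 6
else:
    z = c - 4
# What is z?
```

Trace (tracking z):
c = 6  # -> c = 6
if c < 11:  # condition is True
    z = c * 3  # -> z = 18

Answer: 18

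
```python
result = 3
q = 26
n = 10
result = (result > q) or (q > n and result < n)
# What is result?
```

Answer: True

Derivation:
Trace (tracking result):
result = 3  # -> result = 3
q = 26  # -> q = 26
n = 10  # -> n = 10
result = result > q or (q > n and result < n)  # -> result = True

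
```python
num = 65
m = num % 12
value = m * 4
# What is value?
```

Trace (tracking value):
num = 65  # -> num = 65
m = num % 12  # -> m = 5
value = m * 4  # -> value = 20

Answer: 20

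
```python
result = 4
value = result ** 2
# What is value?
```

Trace (tracking value):
result = 4  # -> result = 4
value = result ** 2  # -> value = 16

Answer: 16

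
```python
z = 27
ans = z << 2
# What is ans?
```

Trace (tracking ans):
z = 27  # -> z = 27
ans = z << 2  # -> ans = 108

Answer: 108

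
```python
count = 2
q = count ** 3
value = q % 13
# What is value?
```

Answer: 8

Derivation:
Trace (tracking value):
count = 2  # -> count = 2
q = count ** 3  # -> q = 8
value = q % 13  # -> value = 8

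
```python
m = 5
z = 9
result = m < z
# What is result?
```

Answer: True

Derivation:
Trace (tracking result):
m = 5  # -> m = 5
z = 9  # -> z = 9
result = m < z  # -> result = True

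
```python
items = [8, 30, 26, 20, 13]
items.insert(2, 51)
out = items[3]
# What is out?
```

Answer: 26

Derivation:
Trace (tracking out):
items = [8, 30, 26, 20, 13]  # -> items = [8, 30, 26, 20, 13]
items.insert(2, 51)  # -> items = [8, 30, 51, 26, 20, 13]
out = items[3]  # -> out = 26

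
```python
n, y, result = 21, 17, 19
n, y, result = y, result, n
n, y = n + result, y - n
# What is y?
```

Trace (tracking y):
n, y, result = (21, 17, 19)  # -> n = 21, y = 17, result = 19
n, y, result = (y, result, n)  # -> n = 17, y = 19, result = 21
n, y = (n + result, y - n)  # -> n = 38, y = 2

Answer: 2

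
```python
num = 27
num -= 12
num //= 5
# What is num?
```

Trace (tracking num):
num = 27  # -> num = 27
num -= 12  # -> num = 15
num //= 5  # -> num = 3

Answer: 3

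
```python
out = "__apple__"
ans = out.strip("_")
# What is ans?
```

Trace (tracking ans):
out = '__apple__'  # -> out = '__apple__'
ans = out.strip('_')  # -> ans = 'apple'

Answer: 'apple'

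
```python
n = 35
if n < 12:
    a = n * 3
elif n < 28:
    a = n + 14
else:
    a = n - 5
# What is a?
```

Trace (tracking a):
n = 35  # -> n = 35
if n < 12:  # condition is False
elif n < 28:  # condition is False
else:
    a = n - 5  # -> a = 30

Answer: 30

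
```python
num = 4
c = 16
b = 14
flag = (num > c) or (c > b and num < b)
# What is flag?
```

Trace (tracking flag):
num = 4  # -> num = 4
c = 16  # -> c = 16
b = 14  # -> b = 14
flag = num > c or (c > b and num < b)  # -> flag = True

Answer: True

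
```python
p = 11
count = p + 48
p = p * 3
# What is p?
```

Trace (tracking p):
p = 11  # -> p = 11
count = p + 48  # -> count = 59
p = p * 3  # -> p = 33

Answer: 33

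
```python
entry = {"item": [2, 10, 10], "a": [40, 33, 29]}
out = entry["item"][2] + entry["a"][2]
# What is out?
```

Answer: 39

Derivation:
Trace (tracking out):
entry = {'item': [2, 10, 10], 'a': [40, 33, 29]}  # -> entry = {'item': [2, 10, 10], 'a': [40, 33, 29]}
out = entry['item'][2] + entry['a'][2]  # -> out = 39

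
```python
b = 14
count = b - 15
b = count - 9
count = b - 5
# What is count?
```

Trace (tracking count):
b = 14  # -> b = 14
count = b - 15  # -> count = -1
b = count - 9  # -> b = -10
count = b - 5  # -> count = -15

Answer: -15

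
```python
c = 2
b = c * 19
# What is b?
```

Trace (tracking b):
c = 2  # -> c = 2
b = c * 19  # -> b = 38

Answer: 38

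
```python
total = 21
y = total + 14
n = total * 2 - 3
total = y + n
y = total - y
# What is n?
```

Trace (tracking n):
total = 21  # -> total = 21
y = total + 14  # -> y = 35
n = total * 2 - 3  # -> n = 39
total = y + n  # -> total = 74
y = total - y  # -> y = 39

Answer: 39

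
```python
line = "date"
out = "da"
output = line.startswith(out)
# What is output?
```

Answer: True

Derivation:
Trace (tracking output):
line = 'date'  # -> line = 'date'
out = 'da'  # -> out = 'da'
output = line.startswith(out)  # -> output = True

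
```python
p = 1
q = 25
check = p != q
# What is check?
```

Answer: True

Derivation:
Trace (tracking check):
p = 1  # -> p = 1
q = 25  # -> q = 25
check = p != q  # -> check = True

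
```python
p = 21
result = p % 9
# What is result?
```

Trace (tracking result):
p = 21  # -> p = 21
result = p % 9  # -> result = 3

Answer: 3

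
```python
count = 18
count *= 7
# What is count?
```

Answer: 126

Derivation:
Trace (tracking count):
count = 18  # -> count = 18
count *= 7  # -> count = 126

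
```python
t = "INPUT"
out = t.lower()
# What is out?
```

Answer: 'input'

Derivation:
Trace (tracking out):
t = 'INPUT'  # -> t = 'INPUT'
out = t.lower()  # -> out = 'input'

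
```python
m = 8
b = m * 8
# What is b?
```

Trace (tracking b):
m = 8  # -> m = 8
b = m * 8  # -> b = 64

Answer: 64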